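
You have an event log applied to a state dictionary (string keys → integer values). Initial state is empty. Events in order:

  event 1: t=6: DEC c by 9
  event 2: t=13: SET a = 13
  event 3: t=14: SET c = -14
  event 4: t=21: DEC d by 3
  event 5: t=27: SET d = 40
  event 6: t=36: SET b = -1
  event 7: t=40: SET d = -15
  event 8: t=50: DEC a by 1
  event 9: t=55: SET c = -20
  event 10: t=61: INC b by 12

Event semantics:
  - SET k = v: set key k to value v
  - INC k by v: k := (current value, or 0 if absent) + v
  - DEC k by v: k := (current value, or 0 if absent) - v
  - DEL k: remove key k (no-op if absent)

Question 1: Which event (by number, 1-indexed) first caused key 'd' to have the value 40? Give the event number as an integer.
Looking for first event where d becomes 40:
  event 4: d = -3
  event 5: d -3 -> 40  <-- first match

Answer: 5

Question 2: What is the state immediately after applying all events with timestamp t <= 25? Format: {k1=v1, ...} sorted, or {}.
Apply events with t <= 25 (4 events):
  after event 1 (t=6: DEC c by 9): {c=-9}
  after event 2 (t=13: SET a = 13): {a=13, c=-9}
  after event 3 (t=14: SET c = -14): {a=13, c=-14}
  after event 4 (t=21: DEC d by 3): {a=13, c=-14, d=-3}

Answer: {a=13, c=-14, d=-3}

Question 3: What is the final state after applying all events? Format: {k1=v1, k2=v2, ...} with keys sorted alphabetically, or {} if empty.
  after event 1 (t=6: DEC c by 9): {c=-9}
  after event 2 (t=13: SET a = 13): {a=13, c=-9}
  after event 3 (t=14: SET c = -14): {a=13, c=-14}
  after event 4 (t=21: DEC d by 3): {a=13, c=-14, d=-3}
  after event 5 (t=27: SET d = 40): {a=13, c=-14, d=40}
  after event 6 (t=36: SET b = -1): {a=13, b=-1, c=-14, d=40}
  after event 7 (t=40: SET d = -15): {a=13, b=-1, c=-14, d=-15}
  after event 8 (t=50: DEC a by 1): {a=12, b=-1, c=-14, d=-15}
  after event 9 (t=55: SET c = -20): {a=12, b=-1, c=-20, d=-15}
  after event 10 (t=61: INC b by 12): {a=12, b=11, c=-20, d=-15}

Answer: {a=12, b=11, c=-20, d=-15}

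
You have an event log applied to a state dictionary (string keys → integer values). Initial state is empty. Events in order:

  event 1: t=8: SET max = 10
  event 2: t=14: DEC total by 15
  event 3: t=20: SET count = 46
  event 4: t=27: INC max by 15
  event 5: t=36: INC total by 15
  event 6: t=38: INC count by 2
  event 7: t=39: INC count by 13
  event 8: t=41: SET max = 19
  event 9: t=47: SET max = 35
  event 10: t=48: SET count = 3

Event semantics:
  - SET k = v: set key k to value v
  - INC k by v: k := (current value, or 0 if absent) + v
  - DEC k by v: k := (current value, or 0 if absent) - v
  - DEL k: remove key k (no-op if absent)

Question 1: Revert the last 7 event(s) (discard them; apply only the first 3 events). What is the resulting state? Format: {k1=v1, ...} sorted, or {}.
Keep first 3 events (discard last 7):
  after event 1 (t=8: SET max = 10): {max=10}
  after event 2 (t=14: DEC total by 15): {max=10, total=-15}
  after event 3 (t=20: SET count = 46): {count=46, max=10, total=-15}

Answer: {count=46, max=10, total=-15}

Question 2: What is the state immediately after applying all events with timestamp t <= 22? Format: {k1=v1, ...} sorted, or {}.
Answer: {count=46, max=10, total=-15}

Derivation:
Apply events with t <= 22 (3 events):
  after event 1 (t=8: SET max = 10): {max=10}
  after event 2 (t=14: DEC total by 15): {max=10, total=-15}
  after event 3 (t=20: SET count = 46): {count=46, max=10, total=-15}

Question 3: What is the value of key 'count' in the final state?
Answer: 3

Derivation:
Track key 'count' through all 10 events:
  event 1 (t=8: SET max = 10): count unchanged
  event 2 (t=14: DEC total by 15): count unchanged
  event 3 (t=20: SET count = 46): count (absent) -> 46
  event 4 (t=27: INC max by 15): count unchanged
  event 5 (t=36: INC total by 15): count unchanged
  event 6 (t=38: INC count by 2): count 46 -> 48
  event 7 (t=39: INC count by 13): count 48 -> 61
  event 8 (t=41: SET max = 19): count unchanged
  event 9 (t=47: SET max = 35): count unchanged
  event 10 (t=48: SET count = 3): count 61 -> 3
Final: count = 3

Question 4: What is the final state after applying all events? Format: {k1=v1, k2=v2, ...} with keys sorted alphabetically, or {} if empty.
Answer: {count=3, max=35, total=0}

Derivation:
  after event 1 (t=8: SET max = 10): {max=10}
  after event 2 (t=14: DEC total by 15): {max=10, total=-15}
  after event 3 (t=20: SET count = 46): {count=46, max=10, total=-15}
  after event 4 (t=27: INC max by 15): {count=46, max=25, total=-15}
  after event 5 (t=36: INC total by 15): {count=46, max=25, total=0}
  after event 6 (t=38: INC count by 2): {count=48, max=25, total=0}
  after event 7 (t=39: INC count by 13): {count=61, max=25, total=0}
  after event 8 (t=41: SET max = 19): {count=61, max=19, total=0}
  after event 9 (t=47: SET max = 35): {count=61, max=35, total=0}
  after event 10 (t=48: SET count = 3): {count=3, max=35, total=0}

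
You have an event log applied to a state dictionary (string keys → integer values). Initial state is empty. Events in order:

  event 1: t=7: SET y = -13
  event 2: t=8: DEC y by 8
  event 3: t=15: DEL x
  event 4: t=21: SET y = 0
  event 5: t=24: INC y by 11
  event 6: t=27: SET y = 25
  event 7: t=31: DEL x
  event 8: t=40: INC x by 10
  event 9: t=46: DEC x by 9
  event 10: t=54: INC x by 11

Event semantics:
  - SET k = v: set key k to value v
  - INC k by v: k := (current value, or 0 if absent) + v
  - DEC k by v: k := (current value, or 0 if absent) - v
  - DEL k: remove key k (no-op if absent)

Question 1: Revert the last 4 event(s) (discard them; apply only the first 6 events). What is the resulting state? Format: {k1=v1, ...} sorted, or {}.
Keep first 6 events (discard last 4):
  after event 1 (t=7: SET y = -13): {y=-13}
  after event 2 (t=8: DEC y by 8): {y=-21}
  after event 3 (t=15: DEL x): {y=-21}
  after event 4 (t=21: SET y = 0): {y=0}
  after event 5 (t=24: INC y by 11): {y=11}
  after event 6 (t=27: SET y = 25): {y=25}

Answer: {y=25}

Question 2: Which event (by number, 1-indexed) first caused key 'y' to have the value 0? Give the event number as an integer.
Looking for first event where y becomes 0:
  event 1: y = -13
  event 2: y = -21
  event 3: y = -21
  event 4: y -21 -> 0  <-- first match

Answer: 4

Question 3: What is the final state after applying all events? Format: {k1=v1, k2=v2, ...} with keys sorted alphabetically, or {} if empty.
Answer: {x=12, y=25}

Derivation:
  after event 1 (t=7: SET y = -13): {y=-13}
  after event 2 (t=8: DEC y by 8): {y=-21}
  after event 3 (t=15: DEL x): {y=-21}
  after event 4 (t=21: SET y = 0): {y=0}
  after event 5 (t=24: INC y by 11): {y=11}
  after event 6 (t=27: SET y = 25): {y=25}
  after event 7 (t=31: DEL x): {y=25}
  after event 8 (t=40: INC x by 10): {x=10, y=25}
  after event 9 (t=46: DEC x by 9): {x=1, y=25}
  after event 10 (t=54: INC x by 11): {x=12, y=25}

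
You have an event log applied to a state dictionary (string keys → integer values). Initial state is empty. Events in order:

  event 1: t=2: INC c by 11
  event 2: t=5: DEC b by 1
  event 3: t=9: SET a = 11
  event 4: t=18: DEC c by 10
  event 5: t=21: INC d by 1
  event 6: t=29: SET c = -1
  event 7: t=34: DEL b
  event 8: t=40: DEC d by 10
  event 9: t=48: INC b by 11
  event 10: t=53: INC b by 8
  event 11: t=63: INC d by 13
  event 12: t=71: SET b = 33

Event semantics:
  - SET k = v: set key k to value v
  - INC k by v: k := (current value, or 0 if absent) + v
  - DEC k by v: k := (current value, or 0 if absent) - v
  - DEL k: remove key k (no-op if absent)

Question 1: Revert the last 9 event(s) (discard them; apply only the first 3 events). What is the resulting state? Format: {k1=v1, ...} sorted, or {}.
Answer: {a=11, b=-1, c=11}

Derivation:
Keep first 3 events (discard last 9):
  after event 1 (t=2: INC c by 11): {c=11}
  after event 2 (t=5: DEC b by 1): {b=-1, c=11}
  after event 3 (t=9: SET a = 11): {a=11, b=-1, c=11}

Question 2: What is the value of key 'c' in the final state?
Track key 'c' through all 12 events:
  event 1 (t=2: INC c by 11): c (absent) -> 11
  event 2 (t=5: DEC b by 1): c unchanged
  event 3 (t=9: SET a = 11): c unchanged
  event 4 (t=18: DEC c by 10): c 11 -> 1
  event 5 (t=21: INC d by 1): c unchanged
  event 6 (t=29: SET c = -1): c 1 -> -1
  event 7 (t=34: DEL b): c unchanged
  event 8 (t=40: DEC d by 10): c unchanged
  event 9 (t=48: INC b by 11): c unchanged
  event 10 (t=53: INC b by 8): c unchanged
  event 11 (t=63: INC d by 13): c unchanged
  event 12 (t=71: SET b = 33): c unchanged
Final: c = -1

Answer: -1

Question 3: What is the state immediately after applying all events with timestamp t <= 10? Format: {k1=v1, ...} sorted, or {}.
Answer: {a=11, b=-1, c=11}

Derivation:
Apply events with t <= 10 (3 events):
  after event 1 (t=2: INC c by 11): {c=11}
  after event 2 (t=5: DEC b by 1): {b=-1, c=11}
  after event 3 (t=9: SET a = 11): {a=11, b=-1, c=11}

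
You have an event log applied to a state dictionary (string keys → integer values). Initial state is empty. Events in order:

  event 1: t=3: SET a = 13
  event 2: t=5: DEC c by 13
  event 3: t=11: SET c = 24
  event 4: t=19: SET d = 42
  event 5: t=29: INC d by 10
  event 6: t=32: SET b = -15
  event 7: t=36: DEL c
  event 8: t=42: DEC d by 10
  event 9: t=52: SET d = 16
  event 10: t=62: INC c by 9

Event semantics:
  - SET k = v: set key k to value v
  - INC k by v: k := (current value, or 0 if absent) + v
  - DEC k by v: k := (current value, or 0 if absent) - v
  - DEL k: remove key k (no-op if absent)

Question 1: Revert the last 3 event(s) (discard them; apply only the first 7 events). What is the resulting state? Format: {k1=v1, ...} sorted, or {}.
Keep first 7 events (discard last 3):
  after event 1 (t=3: SET a = 13): {a=13}
  after event 2 (t=5: DEC c by 13): {a=13, c=-13}
  after event 3 (t=11: SET c = 24): {a=13, c=24}
  after event 4 (t=19: SET d = 42): {a=13, c=24, d=42}
  after event 5 (t=29: INC d by 10): {a=13, c=24, d=52}
  after event 6 (t=32: SET b = -15): {a=13, b=-15, c=24, d=52}
  after event 7 (t=36: DEL c): {a=13, b=-15, d=52}

Answer: {a=13, b=-15, d=52}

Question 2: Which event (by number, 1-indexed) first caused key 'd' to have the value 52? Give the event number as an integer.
Answer: 5

Derivation:
Looking for first event where d becomes 52:
  event 4: d = 42
  event 5: d 42 -> 52  <-- first match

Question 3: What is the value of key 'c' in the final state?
Track key 'c' through all 10 events:
  event 1 (t=3: SET a = 13): c unchanged
  event 2 (t=5: DEC c by 13): c (absent) -> -13
  event 3 (t=11: SET c = 24): c -13 -> 24
  event 4 (t=19: SET d = 42): c unchanged
  event 5 (t=29: INC d by 10): c unchanged
  event 6 (t=32: SET b = -15): c unchanged
  event 7 (t=36: DEL c): c 24 -> (absent)
  event 8 (t=42: DEC d by 10): c unchanged
  event 9 (t=52: SET d = 16): c unchanged
  event 10 (t=62: INC c by 9): c (absent) -> 9
Final: c = 9

Answer: 9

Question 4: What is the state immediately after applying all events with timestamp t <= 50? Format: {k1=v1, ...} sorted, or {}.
Apply events with t <= 50 (8 events):
  after event 1 (t=3: SET a = 13): {a=13}
  after event 2 (t=5: DEC c by 13): {a=13, c=-13}
  after event 3 (t=11: SET c = 24): {a=13, c=24}
  after event 4 (t=19: SET d = 42): {a=13, c=24, d=42}
  after event 5 (t=29: INC d by 10): {a=13, c=24, d=52}
  after event 6 (t=32: SET b = -15): {a=13, b=-15, c=24, d=52}
  after event 7 (t=36: DEL c): {a=13, b=-15, d=52}
  after event 8 (t=42: DEC d by 10): {a=13, b=-15, d=42}

Answer: {a=13, b=-15, d=42}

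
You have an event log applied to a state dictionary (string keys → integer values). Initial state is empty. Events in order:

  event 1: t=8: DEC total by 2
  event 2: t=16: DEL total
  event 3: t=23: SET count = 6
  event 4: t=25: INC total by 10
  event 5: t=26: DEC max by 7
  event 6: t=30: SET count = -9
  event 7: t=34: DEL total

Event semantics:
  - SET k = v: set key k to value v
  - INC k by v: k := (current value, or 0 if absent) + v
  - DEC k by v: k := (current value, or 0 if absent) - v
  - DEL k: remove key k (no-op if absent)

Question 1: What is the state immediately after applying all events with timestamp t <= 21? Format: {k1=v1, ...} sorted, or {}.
Apply events with t <= 21 (2 events):
  after event 1 (t=8: DEC total by 2): {total=-2}
  after event 2 (t=16: DEL total): {}

Answer: {}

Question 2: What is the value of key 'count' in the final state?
Answer: -9

Derivation:
Track key 'count' through all 7 events:
  event 1 (t=8: DEC total by 2): count unchanged
  event 2 (t=16: DEL total): count unchanged
  event 3 (t=23: SET count = 6): count (absent) -> 6
  event 4 (t=25: INC total by 10): count unchanged
  event 5 (t=26: DEC max by 7): count unchanged
  event 6 (t=30: SET count = -9): count 6 -> -9
  event 7 (t=34: DEL total): count unchanged
Final: count = -9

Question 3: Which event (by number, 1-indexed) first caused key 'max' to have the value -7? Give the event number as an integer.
Answer: 5

Derivation:
Looking for first event where max becomes -7:
  event 5: max (absent) -> -7  <-- first match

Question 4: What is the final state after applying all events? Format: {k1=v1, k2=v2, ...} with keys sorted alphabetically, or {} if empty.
Answer: {count=-9, max=-7}

Derivation:
  after event 1 (t=8: DEC total by 2): {total=-2}
  after event 2 (t=16: DEL total): {}
  after event 3 (t=23: SET count = 6): {count=6}
  after event 4 (t=25: INC total by 10): {count=6, total=10}
  after event 5 (t=26: DEC max by 7): {count=6, max=-7, total=10}
  after event 6 (t=30: SET count = -9): {count=-9, max=-7, total=10}
  after event 7 (t=34: DEL total): {count=-9, max=-7}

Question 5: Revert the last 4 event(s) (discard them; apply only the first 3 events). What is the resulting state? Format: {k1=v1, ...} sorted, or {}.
Keep first 3 events (discard last 4):
  after event 1 (t=8: DEC total by 2): {total=-2}
  after event 2 (t=16: DEL total): {}
  after event 3 (t=23: SET count = 6): {count=6}

Answer: {count=6}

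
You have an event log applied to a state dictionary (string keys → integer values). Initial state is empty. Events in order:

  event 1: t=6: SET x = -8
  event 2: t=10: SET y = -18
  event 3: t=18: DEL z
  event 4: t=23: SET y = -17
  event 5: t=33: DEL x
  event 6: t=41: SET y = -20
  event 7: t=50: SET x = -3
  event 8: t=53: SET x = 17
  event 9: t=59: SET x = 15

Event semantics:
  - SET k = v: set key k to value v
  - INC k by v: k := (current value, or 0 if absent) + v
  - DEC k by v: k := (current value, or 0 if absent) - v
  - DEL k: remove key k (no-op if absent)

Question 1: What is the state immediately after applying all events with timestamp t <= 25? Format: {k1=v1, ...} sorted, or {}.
Answer: {x=-8, y=-17}

Derivation:
Apply events with t <= 25 (4 events):
  after event 1 (t=6: SET x = -8): {x=-8}
  after event 2 (t=10: SET y = -18): {x=-8, y=-18}
  after event 3 (t=18: DEL z): {x=-8, y=-18}
  after event 4 (t=23: SET y = -17): {x=-8, y=-17}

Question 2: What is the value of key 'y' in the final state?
Track key 'y' through all 9 events:
  event 1 (t=6: SET x = -8): y unchanged
  event 2 (t=10: SET y = -18): y (absent) -> -18
  event 3 (t=18: DEL z): y unchanged
  event 4 (t=23: SET y = -17): y -18 -> -17
  event 5 (t=33: DEL x): y unchanged
  event 6 (t=41: SET y = -20): y -17 -> -20
  event 7 (t=50: SET x = -3): y unchanged
  event 8 (t=53: SET x = 17): y unchanged
  event 9 (t=59: SET x = 15): y unchanged
Final: y = -20

Answer: -20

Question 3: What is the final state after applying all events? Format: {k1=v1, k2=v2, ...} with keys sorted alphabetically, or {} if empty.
Answer: {x=15, y=-20}

Derivation:
  after event 1 (t=6: SET x = -8): {x=-8}
  after event 2 (t=10: SET y = -18): {x=-8, y=-18}
  after event 3 (t=18: DEL z): {x=-8, y=-18}
  after event 4 (t=23: SET y = -17): {x=-8, y=-17}
  after event 5 (t=33: DEL x): {y=-17}
  after event 6 (t=41: SET y = -20): {y=-20}
  after event 7 (t=50: SET x = -3): {x=-3, y=-20}
  after event 8 (t=53: SET x = 17): {x=17, y=-20}
  after event 9 (t=59: SET x = 15): {x=15, y=-20}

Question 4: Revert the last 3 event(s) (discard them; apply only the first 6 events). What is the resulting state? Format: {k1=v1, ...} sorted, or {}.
Keep first 6 events (discard last 3):
  after event 1 (t=6: SET x = -8): {x=-8}
  after event 2 (t=10: SET y = -18): {x=-8, y=-18}
  after event 3 (t=18: DEL z): {x=-8, y=-18}
  after event 4 (t=23: SET y = -17): {x=-8, y=-17}
  after event 5 (t=33: DEL x): {y=-17}
  after event 6 (t=41: SET y = -20): {y=-20}

Answer: {y=-20}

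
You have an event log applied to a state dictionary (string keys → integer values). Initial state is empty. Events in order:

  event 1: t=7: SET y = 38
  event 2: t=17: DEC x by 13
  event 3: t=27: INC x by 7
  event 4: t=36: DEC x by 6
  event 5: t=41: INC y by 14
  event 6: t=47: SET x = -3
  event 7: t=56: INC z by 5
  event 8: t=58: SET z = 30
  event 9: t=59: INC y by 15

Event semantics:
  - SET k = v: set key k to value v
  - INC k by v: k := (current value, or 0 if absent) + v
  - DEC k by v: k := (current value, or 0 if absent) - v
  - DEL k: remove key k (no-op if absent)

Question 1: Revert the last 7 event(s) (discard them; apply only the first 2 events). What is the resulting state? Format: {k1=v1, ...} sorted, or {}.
Keep first 2 events (discard last 7):
  after event 1 (t=7: SET y = 38): {y=38}
  after event 2 (t=17: DEC x by 13): {x=-13, y=38}

Answer: {x=-13, y=38}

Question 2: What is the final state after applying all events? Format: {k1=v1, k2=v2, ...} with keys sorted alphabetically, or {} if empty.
Answer: {x=-3, y=67, z=30}

Derivation:
  after event 1 (t=7: SET y = 38): {y=38}
  after event 2 (t=17: DEC x by 13): {x=-13, y=38}
  after event 3 (t=27: INC x by 7): {x=-6, y=38}
  after event 4 (t=36: DEC x by 6): {x=-12, y=38}
  after event 5 (t=41: INC y by 14): {x=-12, y=52}
  after event 6 (t=47: SET x = -3): {x=-3, y=52}
  after event 7 (t=56: INC z by 5): {x=-3, y=52, z=5}
  after event 8 (t=58: SET z = 30): {x=-3, y=52, z=30}
  after event 9 (t=59: INC y by 15): {x=-3, y=67, z=30}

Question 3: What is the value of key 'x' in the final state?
Track key 'x' through all 9 events:
  event 1 (t=7: SET y = 38): x unchanged
  event 2 (t=17: DEC x by 13): x (absent) -> -13
  event 3 (t=27: INC x by 7): x -13 -> -6
  event 4 (t=36: DEC x by 6): x -6 -> -12
  event 5 (t=41: INC y by 14): x unchanged
  event 6 (t=47: SET x = -3): x -12 -> -3
  event 7 (t=56: INC z by 5): x unchanged
  event 8 (t=58: SET z = 30): x unchanged
  event 9 (t=59: INC y by 15): x unchanged
Final: x = -3

Answer: -3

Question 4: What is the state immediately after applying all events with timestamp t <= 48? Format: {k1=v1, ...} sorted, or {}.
Answer: {x=-3, y=52}

Derivation:
Apply events with t <= 48 (6 events):
  after event 1 (t=7: SET y = 38): {y=38}
  after event 2 (t=17: DEC x by 13): {x=-13, y=38}
  after event 3 (t=27: INC x by 7): {x=-6, y=38}
  after event 4 (t=36: DEC x by 6): {x=-12, y=38}
  after event 5 (t=41: INC y by 14): {x=-12, y=52}
  after event 6 (t=47: SET x = -3): {x=-3, y=52}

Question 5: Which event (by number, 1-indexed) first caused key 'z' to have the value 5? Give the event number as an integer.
Looking for first event where z becomes 5:
  event 7: z (absent) -> 5  <-- first match

Answer: 7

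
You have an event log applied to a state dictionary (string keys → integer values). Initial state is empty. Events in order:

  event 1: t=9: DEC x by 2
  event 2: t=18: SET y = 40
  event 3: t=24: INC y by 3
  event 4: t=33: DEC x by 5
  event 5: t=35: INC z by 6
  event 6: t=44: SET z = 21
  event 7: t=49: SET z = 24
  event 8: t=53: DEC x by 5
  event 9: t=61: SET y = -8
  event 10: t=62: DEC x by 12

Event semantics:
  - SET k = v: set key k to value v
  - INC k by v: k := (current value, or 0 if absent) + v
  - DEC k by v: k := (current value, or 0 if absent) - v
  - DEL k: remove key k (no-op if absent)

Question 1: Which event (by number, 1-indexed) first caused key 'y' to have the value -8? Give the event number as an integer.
Answer: 9

Derivation:
Looking for first event where y becomes -8:
  event 2: y = 40
  event 3: y = 43
  event 4: y = 43
  event 5: y = 43
  event 6: y = 43
  event 7: y = 43
  event 8: y = 43
  event 9: y 43 -> -8  <-- first match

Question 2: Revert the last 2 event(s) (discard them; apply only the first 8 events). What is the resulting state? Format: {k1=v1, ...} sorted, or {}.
Answer: {x=-12, y=43, z=24}

Derivation:
Keep first 8 events (discard last 2):
  after event 1 (t=9: DEC x by 2): {x=-2}
  after event 2 (t=18: SET y = 40): {x=-2, y=40}
  after event 3 (t=24: INC y by 3): {x=-2, y=43}
  after event 4 (t=33: DEC x by 5): {x=-7, y=43}
  after event 5 (t=35: INC z by 6): {x=-7, y=43, z=6}
  after event 6 (t=44: SET z = 21): {x=-7, y=43, z=21}
  after event 7 (t=49: SET z = 24): {x=-7, y=43, z=24}
  after event 8 (t=53: DEC x by 5): {x=-12, y=43, z=24}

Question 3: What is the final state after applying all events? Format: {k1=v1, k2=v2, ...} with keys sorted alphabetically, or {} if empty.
  after event 1 (t=9: DEC x by 2): {x=-2}
  after event 2 (t=18: SET y = 40): {x=-2, y=40}
  after event 3 (t=24: INC y by 3): {x=-2, y=43}
  after event 4 (t=33: DEC x by 5): {x=-7, y=43}
  after event 5 (t=35: INC z by 6): {x=-7, y=43, z=6}
  after event 6 (t=44: SET z = 21): {x=-7, y=43, z=21}
  after event 7 (t=49: SET z = 24): {x=-7, y=43, z=24}
  after event 8 (t=53: DEC x by 5): {x=-12, y=43, z=24}
  after event 9 (t=61: SET y = -8): {x=-12, y=-8, z=24}
  after event 10 (t=62: DEC x by 12): {x=-24, y=-8, z=24}

Answer: {x=-24, y=-8, z=24}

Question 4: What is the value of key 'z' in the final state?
Answer: 24

Derivation:
Track key 'z' through all 10 events:
  event 1 (t=9: DEC x by 2): z unchanged
  event 2 (t=18: SET y = 40): z unchanged
  event 3 (t=24: INC y by 3): z unchanged
  event 4 (t=33: DEC x by 5): z unchanged
  event 5 (t=35: INC z by 6): z (absent) -> 6
  event 6 (t=44: SET z = 21): z 6 -> 21
  event 7 (t=49: SET z = 24): z 21 -> 24
  event 8 (t=53: DEC x by 5): z unchanged
  event 9 (t=61: SET y = -8): z unchanged
  event 10 (t=62: DEC x by 12): z unchanged
Final: z = 24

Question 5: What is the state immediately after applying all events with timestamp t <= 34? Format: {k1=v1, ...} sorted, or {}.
Answer: {x=-7, y=43}

Derivation:
Apply events with t <= 34 (4 events):
  after event 1 (t=9: DEC x by 2): {x=-2}
  after event 2 (t=18: SET y = 40): {x=-2, y=40}
  after event 3 (t=24: INC y by 3): {x=-2, y=43}
  after event 4 (t=33: DEC x by 5): {x=-7, y=43}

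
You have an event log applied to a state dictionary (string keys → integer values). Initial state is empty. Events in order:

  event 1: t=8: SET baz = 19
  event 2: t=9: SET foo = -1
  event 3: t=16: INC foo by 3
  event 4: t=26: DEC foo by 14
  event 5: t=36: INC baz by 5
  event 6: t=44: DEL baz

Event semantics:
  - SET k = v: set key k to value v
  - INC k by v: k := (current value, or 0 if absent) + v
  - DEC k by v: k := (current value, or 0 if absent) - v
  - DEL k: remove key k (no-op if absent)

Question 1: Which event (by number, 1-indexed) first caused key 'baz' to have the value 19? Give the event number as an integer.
Answer: 1

Derivation:
Looking for first event where baz becomes 19:
  event 1: baz (absent) -> 19  <-- first match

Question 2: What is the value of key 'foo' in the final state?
Track key 'foo' through all 6 events:
  event 1 (t=8: SET baz = 19): foo unchanged
  event 2 (t=9: SET foo = -1): foo (absent) -> -1
  event 3 (t=16: INC foo by 3): foo -1 -> 2
  event 4 (t=26: DEC foo by 14): foo 2 -> -12
  event 5 (t=36: INC baz by 5): foo unchanged
  event 6 (t=44: DEL baz): foo unchanged
Final: foo = -12

Answer: -12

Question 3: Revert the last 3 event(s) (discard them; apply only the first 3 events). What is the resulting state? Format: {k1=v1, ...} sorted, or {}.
Answer: {baz=19, foo=2}

Derivation:
Keep first 3 events (discard last 3):
  after event 1 (t=8: SET baz = 19): {baz=19}
  after event 2 (t=9: SET foo = -1): {baz=19, foo=-1}
  after event 3 (t=16: INC foo by 3): {baz=19, foo=2}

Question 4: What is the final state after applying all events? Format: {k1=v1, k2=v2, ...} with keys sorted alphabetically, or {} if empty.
  after event 1 (t=8: SET baz = 19): {baz=19}
  after event 2 (t=9: SET foo = -1): {baz=19, foo=-1}
  after event 3 (t=16: INC foo by 3): {baz=19, foo=2}
  after event 4 (t=26: DEC foo by 14): {baz=19, foo=-12}
  after event 5 (t=36: INC baz by 5): {baz=24, foo=-12}
  after event 6 (t=44: DEL baz): {foo=-12}

Answer: {foo=-12}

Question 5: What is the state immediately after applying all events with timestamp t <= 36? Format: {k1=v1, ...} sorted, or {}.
Answer: {baz=24, foo=-12}

Derivation:
Apply events with t <= 36 (5 events):
  after event 1 (t=8: SET baz = 19): {baz=19}
  after event 2 (t=9: SET foo = -1): {baz=19, foo=-1}
  after event 3 (t=16: INC foo by 3): {baz=19, foo=2}
  after event 4 (t=26: DEC foo by 14): {baz=19, foo=-12}
  after event 5 (t=36: INC baz by 5): {baz=24, foo=-12}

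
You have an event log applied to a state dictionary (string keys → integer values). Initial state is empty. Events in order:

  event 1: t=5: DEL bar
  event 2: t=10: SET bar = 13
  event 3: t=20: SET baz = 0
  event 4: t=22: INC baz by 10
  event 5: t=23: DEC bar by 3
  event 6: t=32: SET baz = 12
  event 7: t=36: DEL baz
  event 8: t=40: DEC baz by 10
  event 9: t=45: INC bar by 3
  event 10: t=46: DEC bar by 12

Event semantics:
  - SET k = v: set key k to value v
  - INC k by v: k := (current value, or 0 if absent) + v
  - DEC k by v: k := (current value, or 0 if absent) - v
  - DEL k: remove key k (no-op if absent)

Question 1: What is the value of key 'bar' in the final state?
Track key 'bar' through all 10 events:
  event 1 (t=5: DEL bar): bar (absent) -> (absent)
  event 2 (t=10: SET bar = 13): bar (absent) -> 13
  event 3 (t=20: SET baz = 0): bar unchanged
  event 4 (t=22: INC baz by 10): bar unchanged
  event 5 (t=23: DEC bar by 3): bar 13 -> 10
  event 6 (t=32: SET baz = 12): bar unchanged
  event 7 (t=36: DEL baz): bar unchanged
  event 8 (t=40: DEC baz by 10): bar unchanged
  event 9 (t=45: INC bar by 3): bar 10 -> 13
  event 10 (t=46: DEC bar by 12): bar 13 -> 1
Final: bar = 1

Answer: 1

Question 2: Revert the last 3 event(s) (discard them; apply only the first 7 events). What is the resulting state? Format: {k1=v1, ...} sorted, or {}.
Keep first 7 events (discard last 3):
  after event 1 (t=5: DEL bar): {}
  after event 2 (t=10: SET bar = 13): {bar=13}
  after event 3 (t=20: SET baz = 0): {bar=13, baz=0}
  after event 4 (t=22: INC baz by 10): {bar=13, baz=10}
  after event 5 (t=23: DEC bar by 3): {bar=10, baz=10}
  after event 6 (t=32: SET baz = 12): {bar=10, baz=12}
  after event 7 (t=36: DEL baz): {bar=10}

Answer: {bar=10}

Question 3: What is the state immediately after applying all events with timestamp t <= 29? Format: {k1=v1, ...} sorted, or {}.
Apply events with t <= 29 (5 events):
  after event 1 (t=5: DEL bar): {}
  after event 2 (t=10: SET bar = 13): {bar=13}
  after event 3 (t=20: SET baz = 0): {bar=13, baz=0}
  after event 4 (t=22: INC baz by 10): {bar=13, baz=10}
  after event 5 (t=23: DEC bar by 3): {bar=10, baz=10}

Answer: {bar=10, baz=10}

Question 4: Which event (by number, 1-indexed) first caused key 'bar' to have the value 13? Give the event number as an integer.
Answer: 2

Derivation:
Looking for first event where bar becomes 13:
  event 2: bar (absent) -> 13  <-- first match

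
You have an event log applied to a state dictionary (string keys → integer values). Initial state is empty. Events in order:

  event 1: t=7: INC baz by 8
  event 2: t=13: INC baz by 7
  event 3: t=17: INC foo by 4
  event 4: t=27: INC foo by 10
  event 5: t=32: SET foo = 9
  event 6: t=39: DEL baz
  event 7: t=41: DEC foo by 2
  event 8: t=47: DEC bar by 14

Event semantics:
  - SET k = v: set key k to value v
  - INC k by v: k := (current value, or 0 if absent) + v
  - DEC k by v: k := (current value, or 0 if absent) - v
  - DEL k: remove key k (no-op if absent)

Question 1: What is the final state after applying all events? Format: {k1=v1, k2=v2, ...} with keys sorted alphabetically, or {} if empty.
  after event 1 (t=7: INC baz by 8): {baz=8}
  after event 2 (t=13: INC baz by 7): {baz=15}
  after event 3 (t=17: INC foo by 4): {baz=15, foo=4}
  after event 4 (t=27: INC foo by 10): {baz=15, foo=14}
  after event 5 (t=32: SET foo = 9): {baz=15, foo=9}
  after event 6 (t=39: DEL baz): {foo=9}
  after event 7 (t=41: DEC foo by 2): {foo=7}
  after event 8 (t=47: DEC bar by 14): {bar=-14, foo=7}

Answer: {bar=-14, foo=7}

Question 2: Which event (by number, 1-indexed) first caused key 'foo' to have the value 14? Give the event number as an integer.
Answer: 4

Derivation:
Looking for first event where foo becomes 14:
  event 3: foo = 4
  event 4: foo 4 -> 14  <-- first match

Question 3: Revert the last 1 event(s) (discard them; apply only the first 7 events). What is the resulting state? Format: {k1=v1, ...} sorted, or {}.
Answer: {foo=7}

Derivation:
Keep first 7 events (discard last 1):
  after event 1 (t=7: INC baz by 8): {baz=8}
  after event 2 (t=13: INC baz by 7): {baz=15}
  after event 3 (t=17: INC foo by 4): {baz=15, foo=4}
  after event 4 (t=27: INC foo by 10): {baz=15, foo=14}
  after event 5 (t=32: SET foo = 9): {baz=15, foo=9}
  after event 6 (t=39: DEL baz): {foo=9}
  after event 7 (t=41: DEC foo by 2): {foo=7}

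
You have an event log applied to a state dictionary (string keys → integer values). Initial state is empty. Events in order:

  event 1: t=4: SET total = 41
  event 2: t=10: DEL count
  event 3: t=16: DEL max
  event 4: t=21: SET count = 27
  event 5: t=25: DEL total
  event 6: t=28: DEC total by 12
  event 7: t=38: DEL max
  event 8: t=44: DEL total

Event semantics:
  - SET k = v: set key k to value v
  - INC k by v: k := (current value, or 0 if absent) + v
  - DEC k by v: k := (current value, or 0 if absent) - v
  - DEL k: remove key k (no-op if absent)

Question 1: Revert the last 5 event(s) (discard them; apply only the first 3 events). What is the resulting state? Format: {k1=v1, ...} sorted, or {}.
Keep first 3 events (discard last 5):
  after event 1 (t=4: SET total = 41): {total=41}
  after event 2 (t=10: DEL count): {total=41}
  after event 3 (t=16: DEL max): {total=41}

Answer: {total=41}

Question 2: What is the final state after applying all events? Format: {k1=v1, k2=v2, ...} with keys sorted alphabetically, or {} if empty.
  after event 1 (t=4: SET total = 41): {total=41}
  after event 2 (t=10: DEL count): {total=41}
  after event 3 (t=16: DEL max): {total=41}
  after event 4 (t=21: SET count = 27): {count=27, total=41}
  after event 5 (t=25: DEL total): {count=27}
  after event 6 (t=28: DEC total by 12): {count=27, total=-12}
  after event 7 (t=38: DEL max): {count=27, total=-12}
  after event 8 (t=44: DEL total): {count=27}

Answer: {count=27}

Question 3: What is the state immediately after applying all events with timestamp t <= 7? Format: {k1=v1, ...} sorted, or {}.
Apply events with t <= 7 (1 events):
  after event 1 (t=4: SET total = 41): {total=41}

Answer: {total=41}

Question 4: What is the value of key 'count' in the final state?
Track key 'count' through all 8 events:
  event 1 (t=4: SET total = 41): count unchanged
  event 2 (t=10: DEL count): count (absent) -> (absent)
  event 3 (t=16: DEL max): count unchanged
  event 4 (t=21: SET count = 27): count (absent) -> 27
  event 5 (t=25: DEL total): count unchanged
  event 6 (t=28: DEC total by 12): count unchanged
  event 7 (t=38: DEL max): count unchanged
  event 8 (t=44: DEL total): count unchanged
Final: count = 27

Answer: 27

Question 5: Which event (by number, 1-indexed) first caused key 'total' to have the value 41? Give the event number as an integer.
Answer: 1

Derivation:
Looking for first event where total becomes 41:
  event 1: total (absent) -> 41  <-- first match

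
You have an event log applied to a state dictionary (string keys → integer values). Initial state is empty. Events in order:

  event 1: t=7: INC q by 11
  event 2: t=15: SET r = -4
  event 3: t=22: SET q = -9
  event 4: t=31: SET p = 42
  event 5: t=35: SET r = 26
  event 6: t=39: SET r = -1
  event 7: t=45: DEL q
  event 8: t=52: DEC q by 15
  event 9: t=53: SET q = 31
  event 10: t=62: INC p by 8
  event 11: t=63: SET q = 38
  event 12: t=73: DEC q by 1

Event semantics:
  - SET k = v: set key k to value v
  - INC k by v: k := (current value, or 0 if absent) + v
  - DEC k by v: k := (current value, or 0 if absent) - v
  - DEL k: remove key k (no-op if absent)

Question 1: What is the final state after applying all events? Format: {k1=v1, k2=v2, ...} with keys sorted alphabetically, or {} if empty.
  after event 1 (t=7: INC q by 11): {q=11}
  after event 2 (t=15: SET r = -4): {q=11, r=-4}
  after event 3 (t=22: SET q = -9): {q=-9, r=-4}
  after event 4 (t=31: SET p = 42): {p=42, q=-9, r=-4}
  after event 5 (t=35: SET r = 26): {p=42, q=-9, r=26}
  after event 6 (t=39: SET r = -1): {p=42, q=-9, r=-1}
  after event 7 (t=45: DEL q): {p=42, r=-1}
  after event 8 (t=52: DEC q by 15): {p=42, q=-15, r=-1}
  after event 9 (t=53: SET q = 31): {p=42, q=31, r=-1}
  after event 10 (t=62: INC p by 8): {p=50, q=31, r=-1}
  after event 11 (t=63: SET q = 38): {p=50, q=38, r=-1}
  after event 12 (t=73: DEC q by 1): {p=50, q=37, r=-1}

Answer: {p=50, q=37, r=-1}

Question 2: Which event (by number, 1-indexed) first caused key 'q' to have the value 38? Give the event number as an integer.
Looking for first event where q becomes 38:
  event 1: q = 11
  event 2: q = 11
  event 3: q = -9
  event 4: q = -9
  event 5: q = -9
  event 6: q = -9
  event 7: q = (absent)
  event 8: q = -15
  event 9: q = 31
  event 10: q = 31
  event 11: q 31 -> 38  <-- first match

Answer: 11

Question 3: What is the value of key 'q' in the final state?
Track key 'q' through all 12 events:
  event 1 (t=7: INC q by 11): q (absent) -> 11
  event 2 (t=15: SET r = -4): q unchanged
  event 3 (t=22: SET q = -9): q 11 -> -9
  event 4 (t=31: SET p = 42): q unchanged
  event 5 (t=35: SET r = 26): q unchanged
  event 6 (t=39: SET r = -1): q unchanged
  event 7 (t=45: DEL q): q -9 -> (absent)
  event 8 (t=52: DEC q by 15): q (absent) -> -15
  event 9 (t=53: SET q = 31): q -15 -> 31
  event 10 (t=62: INC p by 8): q unchanged
  event 11 (t=63: SET q = 38): q 31 -> 38
  event 12 (t=73: DEC q by 1): q 38 -> 37
Final: q = 37

Answer: 37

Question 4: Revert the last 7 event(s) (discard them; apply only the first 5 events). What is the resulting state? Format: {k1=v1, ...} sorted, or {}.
Keep first 5 events (discard last 7):
  after event 1 (t=7: INC q by 11): {q=11}
  after event 2 (t=15: SET r = -4): {q=11, r=-4}
  after event 3 (t=22: SET q = -9): {q=-9, r=-4}
  after event 4 (t=31: SET p = 42): {p=42, q=-9, r=-4}
  after event 5 (t=35: SET r = 26): {p=42, q=-9, r=26}

Answer: {p=42, q=-9, r=26}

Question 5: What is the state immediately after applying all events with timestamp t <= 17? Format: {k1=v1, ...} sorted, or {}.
Apply events with t <= 17 (2 events):
  after event 1 (t=7: INC q by 11): {q=11}
  after event 2 (t=15: SET r = -4): {q=11, r=-4}

Answer: {q=11, r=-4}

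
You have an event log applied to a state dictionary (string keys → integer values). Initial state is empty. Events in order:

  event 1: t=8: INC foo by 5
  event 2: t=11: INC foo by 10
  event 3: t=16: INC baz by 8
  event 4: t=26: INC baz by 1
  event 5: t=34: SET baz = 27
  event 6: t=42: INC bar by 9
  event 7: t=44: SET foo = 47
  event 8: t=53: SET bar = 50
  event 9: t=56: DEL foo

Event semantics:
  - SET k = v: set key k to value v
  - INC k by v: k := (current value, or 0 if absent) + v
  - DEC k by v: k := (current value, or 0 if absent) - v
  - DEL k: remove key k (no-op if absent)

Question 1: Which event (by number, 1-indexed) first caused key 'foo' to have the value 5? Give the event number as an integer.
Looking for first event where foo becomes 5:
  event 1: foo (absent) -> 5  <-- first match

Answer: 1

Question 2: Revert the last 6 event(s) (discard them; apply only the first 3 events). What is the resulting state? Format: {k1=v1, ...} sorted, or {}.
Answer: {baz=8, foo=15}

Derivation:
Keep first 3 events (discard last 6):
  after event 1 (t=8: INC foo by 5): {foo=5}
  after event 2 (t=11: INC foo by 10): {foo=15}
  after event 3 (t=16: INC baz by 8): {baz=8, foo=15}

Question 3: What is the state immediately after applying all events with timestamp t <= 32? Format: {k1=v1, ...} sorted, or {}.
Answer: {baz=9, foo=15}

Derivation:
Apply events with t <= 32 (4 events):
  after event 1 (t=8: INC foo by 5): {foo=5}
  after event 2 (t=11: INC foo by 10): {foo=15}
  after event 3 (t=16: INC baz by 8): {baz=8, foo=15}
  after event 4 (t=26: INC baz by 1): {baz=9, foo=15}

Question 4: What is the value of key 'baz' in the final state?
Track key 'baz' through all 9 events:
  event 1 (t=8: INC foo by 5): baz unchanged
  event 2 (t=11: INC foo by 10): baz unchanged
  event 3 (t=16: INC baz by 8): baz (absent) -> 8
  event 4 (t=26: INC baz by 1): baz 8 -> 9
  event 5 (t=34: SET baz = 27): baz 9 -> 27
  event 6 (t=42: INC bar by 9): baz unchanged
  event 7 (t=44: SET foo = 47): baz unchanged
  event 8 (t=53: SET bar = 50): baz unchanged
  event 9 (t=56: DEL foo): baz unchanged
Final: baz = 27

Answer: 27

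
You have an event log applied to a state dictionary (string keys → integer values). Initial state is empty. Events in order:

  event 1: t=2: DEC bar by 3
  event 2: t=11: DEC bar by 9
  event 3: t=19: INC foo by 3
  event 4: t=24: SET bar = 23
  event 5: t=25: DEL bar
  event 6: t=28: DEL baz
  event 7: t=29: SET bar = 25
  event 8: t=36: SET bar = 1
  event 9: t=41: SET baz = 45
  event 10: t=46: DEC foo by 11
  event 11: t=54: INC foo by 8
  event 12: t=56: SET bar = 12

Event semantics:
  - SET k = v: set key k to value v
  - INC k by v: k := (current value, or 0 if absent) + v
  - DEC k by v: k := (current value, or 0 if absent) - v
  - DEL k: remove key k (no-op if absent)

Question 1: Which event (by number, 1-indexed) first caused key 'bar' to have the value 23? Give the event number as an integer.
Answer: 4

Derivation:
Looking for first event where bar becomes 23:
  event 1: bar = -3
  event 2: bar = -12
  event 3: bar = -12
  event 4: bar -12 -> 23  <-- first match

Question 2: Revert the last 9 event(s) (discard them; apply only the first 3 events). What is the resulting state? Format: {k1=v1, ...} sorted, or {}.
Answer: {bar=-12, foo=3}

Derivation:
Keep first 3 events (discard last 9):
  after event 1 (t=2: DEC bar by 3): {bar=-3}
  after event 2 (t=11: DEC bar by 9): {bar=-12}
  after event 3 (t=19: INC foo by 3): {bar=-12, foo=3}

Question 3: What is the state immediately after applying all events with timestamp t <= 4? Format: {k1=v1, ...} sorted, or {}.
Answer: {bar=-3}

Derivation:
Apply events with t <= 4 (1 events):
  after event 1 (t=2: DEC bar by 3): {bar=-3}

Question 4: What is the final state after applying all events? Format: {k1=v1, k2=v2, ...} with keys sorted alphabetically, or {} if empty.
Answer: {bar=12, baz=45, foo=0}

Derivation:
  after event 1 (t=2: DEC bar by 3): {bar=-3}
  after event 2 (t=11: DEC bar by 9): {bar=-12}
  after event 3 (t=19: INC foo by 3): {bar=-12, foo=3}
  after event 4 (t=24: SET bar = 23): {bar=23, foo=3}
  after event 5 (t=25: DEL bar): {foo=3}
  after event 6 (t=28: DEL baz): {foo=3}
  after event 7 (t=29: SET bar = 25): {bar=25, foo=3}
  after event 8 (t=36: SET bar = 1): {bar=1, foo=3}
  after event 9 (t=41: SET baz = 45): {bar=1, baz=45, foo=3}
  after event 10 (t=46: DEC foo by 11): {bar=1, baz=45, foo=-8}
  after event 11 (t=54: INC foo by 8): {bar=1, baz=45, foo=0}
  after event 12 (t=56: SET bar = 12): {bar=12, baz=45, foo=0}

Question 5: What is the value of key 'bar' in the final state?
Answer: 12

Derivation:
Track key 'bar' through all 12 events:
  event 1 (t=2: DEC bar by 3): bar (absent) -> -3
  event 2 (t=11: DEC bar by 9): bar -3 -> -12
  event 3 (t=19: INC foo by 3): bar unchanged
  event 4 (t=24: SET bar = 23): bar -12 -> 23
  event 5 (t=25: DEL bar): bar 23 -> (absent)
  event 6 (t=28: DEL baz): bar unchanged
  event 7 (t=29: SET bar = 25): bar (absent) -> 25
  event 8 (t=36: SET bar = 1): bar 25 -> 1
  event 9 (t=41: SET baz = 45): bar unchanged
  event 10 (t=46: DEC foo by 11): bar unchanged
  event 11 (t=54: INC foo by 8): bar unchanged
  event 12 (t=56: SET bar = 12): bar 1 -> 12
Final: bar = 12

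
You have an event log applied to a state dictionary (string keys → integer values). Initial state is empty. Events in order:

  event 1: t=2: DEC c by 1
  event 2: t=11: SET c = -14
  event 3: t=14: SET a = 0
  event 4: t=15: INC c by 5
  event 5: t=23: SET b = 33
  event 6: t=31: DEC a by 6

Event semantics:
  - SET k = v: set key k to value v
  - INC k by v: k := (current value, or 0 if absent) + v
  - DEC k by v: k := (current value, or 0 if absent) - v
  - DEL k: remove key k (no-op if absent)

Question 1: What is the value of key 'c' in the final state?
Answer: -9

Derivation:
Track key 'c' through all 6 events:
  event 1 (t=2: DEC c by 1): c (absent) -> -1
  event 2 (t=11: SET c = -14): c -1 -> -14
  event 3 (t=14: SET a = 0): c unchanged
  event 4 (t=15: INC c by 5): c -14 -> -9
  event 5 (t=23: SET b = 33): c unchanged
  event 6 (t=31: DEC a by 6): c unchanged
Final: c = -9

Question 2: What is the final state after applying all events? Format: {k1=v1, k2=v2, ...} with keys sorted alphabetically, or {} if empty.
Answer: {a=-6, b=33, c=-9}

Derivation:
  after event 1 (t=2: DEC c by 1): {c=-1}
  after event 2 (t=11: SET c = -14): {c=-14}
  after event 3 (t=14: SET a = 0): {a=0, c=-14}
  after event 4 (t=15: INC c by 5): {a=0, c=-9}
  after event 5 (t=23: SET b = 33): {a=0, b=33, c=-9}
  after event 6 (t=31: DEC a by 6): {a=-6, b=33, c=-9}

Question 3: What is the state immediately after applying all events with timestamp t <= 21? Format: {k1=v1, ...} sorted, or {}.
Answer: {a=0, c=-9}

Derivation:
Apply events with t <= 21 (4 events):
  after event 1 (t=2: DEC c by 1): {c=-1}
  after event 2 (t=11: SET c = -14): {c=-14}
  after event 3 (t=14: SET a = 0): {a=0, c=-14}
  after event 4 (t=15: INC c by 5): {a=0, c=-9}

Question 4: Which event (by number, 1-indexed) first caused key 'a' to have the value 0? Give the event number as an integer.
Answer: 3

Derivation:
Looking for first event where a becomes 0:
  event 3: a (absent) -> 0  <-- first match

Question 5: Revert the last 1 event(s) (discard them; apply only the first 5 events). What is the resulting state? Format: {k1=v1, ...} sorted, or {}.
Answer: {a=0, b=33, c=-9}

Derivation:
Keep first 5 events (discard last 1):
  after event 1 (t=2: DEC c by 1): {c=-1}
  after event 2 (t=11: SET c = -14): {c=-14}
  after event 3 (t=14: SET a = 0): {a=0, c=-14}
  after event 4 (t=15: INC c by 5): {a=0, c=-9}
  after event 5 (t=23: SET b = 33): {a=0, b=33, c=-9}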